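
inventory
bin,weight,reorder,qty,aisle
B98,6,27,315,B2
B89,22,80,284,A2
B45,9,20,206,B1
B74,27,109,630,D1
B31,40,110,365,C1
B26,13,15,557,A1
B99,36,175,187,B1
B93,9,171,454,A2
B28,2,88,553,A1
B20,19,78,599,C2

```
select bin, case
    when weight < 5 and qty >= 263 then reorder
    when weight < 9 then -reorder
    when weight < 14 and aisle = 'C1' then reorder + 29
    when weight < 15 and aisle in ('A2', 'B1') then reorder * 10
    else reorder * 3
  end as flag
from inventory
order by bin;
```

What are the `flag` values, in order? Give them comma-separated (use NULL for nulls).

234, 45, 88, 330, 200, 327, 240, 1710, -27, 525

bin=B20: ELSE → 234
bin=B26: ELSE → 45
bin=B28: weight < 5 and qty >= 263 → 88
bin=B31: ELSE → 330
bin=B45: weight < 15 and aisle in ('A2', 'B1') → 200
bin=B74: ELSE → 327
bin=B89: ELSE → 240
bin=B93: weight < 15 and aisle in ('A2', 'B1') → 1710
bin=B98: weight < 9 → -27
bin=B99: ELSE → 525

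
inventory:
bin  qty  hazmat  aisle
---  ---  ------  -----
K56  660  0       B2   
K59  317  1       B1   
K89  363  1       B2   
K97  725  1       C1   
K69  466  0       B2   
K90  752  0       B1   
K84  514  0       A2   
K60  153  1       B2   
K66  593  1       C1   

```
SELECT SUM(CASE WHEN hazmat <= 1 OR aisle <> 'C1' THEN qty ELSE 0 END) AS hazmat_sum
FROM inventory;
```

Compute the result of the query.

bin=K56: ✓ → 660
bin=K59: ✓ → 317
bin=K89: ✓ → 363
bin=K97: ✓ → 725
bin=K69: ✓ → 466
bin=K90: ✓ → 752
bin=K84: ✓ → 514
bin=K60: ✓ → 153
bin=K66: ✓ → 593
hazmat_sum = 660 + 317 + 363 + 725 + 466 + 752 + 514 + 153 + 593 = 4543

4543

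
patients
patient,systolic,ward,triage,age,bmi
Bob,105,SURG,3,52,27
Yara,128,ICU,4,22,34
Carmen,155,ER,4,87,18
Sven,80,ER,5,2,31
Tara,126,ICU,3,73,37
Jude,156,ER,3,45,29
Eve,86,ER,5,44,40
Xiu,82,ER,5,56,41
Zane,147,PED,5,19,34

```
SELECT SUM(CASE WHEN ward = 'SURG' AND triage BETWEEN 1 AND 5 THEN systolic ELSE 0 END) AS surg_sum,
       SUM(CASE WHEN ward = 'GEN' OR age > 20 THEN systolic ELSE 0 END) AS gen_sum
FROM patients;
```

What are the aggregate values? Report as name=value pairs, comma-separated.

surg_sum=105, gen_sum=838

[surg_sum: ward = 'SURG' AND triage BETWEEN 1 AND 5]
patient=Bob: ✓ → 105
patient=Yara: ✗
patient=Carmen: ✗
patient=Sven: ✗
patient=Tara: ✗
patient=Jude: ✗
patient=Eve: ✗
patient=Xiu: ✗
patient=Zane: ✗
surg_sum = 105
—
[gen_sum: ward = 'GEN' OR age > 20]
patient=Bob: ✓ → 105
patient=Yara: ✓ → 128
patient=Carmen: ✓ → 155
patient=Sven: ✗
patient=Tara: ✓ → 126
patient=Jude: ✓ → 156
patient=Eve: ✓ → 86
patient=Xiu: ✓ → 82
patient=Zane: ✗
gen_sum = 105 + 128 + 155 + 126 + 156 + 86 + 82 = 838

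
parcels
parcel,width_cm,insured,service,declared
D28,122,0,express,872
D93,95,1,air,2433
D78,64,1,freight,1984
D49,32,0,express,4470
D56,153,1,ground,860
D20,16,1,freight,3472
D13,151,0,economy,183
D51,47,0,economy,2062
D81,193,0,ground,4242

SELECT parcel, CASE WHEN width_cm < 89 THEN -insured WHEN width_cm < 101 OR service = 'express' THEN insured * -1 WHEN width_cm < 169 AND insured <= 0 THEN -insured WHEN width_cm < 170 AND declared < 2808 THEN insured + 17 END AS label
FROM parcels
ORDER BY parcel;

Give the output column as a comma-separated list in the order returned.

parcel=D13: width_cm < 169 AND insured <= 0 → 0
parcel=D20: width_cm < 89 → -1
parcel=D28: width_cm < 101 OR service = 'express' → 0
parcel=D49: width_cm < 89 → 0
parcel=D51: width_cm < 89 → 0
parcel=D56: width_cm < 170 AND declared < 2808 → 18
parcel=D78: width_cm < 89 → -1
parcel=D81: (no match → NULL) → NULL
parcel=D93: width_cm < 101 OR service = 'express' → -1

0, -1, 0, 0, 0, 18, -1, NULL, -1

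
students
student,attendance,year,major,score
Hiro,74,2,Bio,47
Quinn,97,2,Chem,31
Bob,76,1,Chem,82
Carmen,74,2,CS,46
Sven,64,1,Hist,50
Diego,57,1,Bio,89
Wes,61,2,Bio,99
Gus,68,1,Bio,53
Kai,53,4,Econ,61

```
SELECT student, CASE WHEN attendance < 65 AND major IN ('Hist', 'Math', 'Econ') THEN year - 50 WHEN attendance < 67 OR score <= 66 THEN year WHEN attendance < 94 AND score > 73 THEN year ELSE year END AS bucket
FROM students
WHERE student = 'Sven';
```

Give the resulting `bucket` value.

-49

student = Sven: attendance=64, year=1, major=Hist, score=50.
attendance < 65 AND major IN ('Hist', 'Math', 'Econ') → true → -49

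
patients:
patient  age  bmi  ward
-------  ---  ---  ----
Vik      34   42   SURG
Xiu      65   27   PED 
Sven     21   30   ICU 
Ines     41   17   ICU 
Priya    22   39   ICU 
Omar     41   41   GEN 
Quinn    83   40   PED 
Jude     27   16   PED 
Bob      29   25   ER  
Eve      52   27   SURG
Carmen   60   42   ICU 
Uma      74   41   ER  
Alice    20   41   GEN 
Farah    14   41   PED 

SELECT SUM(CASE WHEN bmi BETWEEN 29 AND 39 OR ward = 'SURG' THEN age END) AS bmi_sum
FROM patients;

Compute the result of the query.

129

patient=Vik: ✓ → 34
patient=Xiu: ✗
patient=Sven: ✓ → 21
patient=Ines: ✗
patient=Priya: ✓ → 22
patient=Omar: ✗
patient=Quinn: ✗
patient=Jude: ✗
patient=Bob: ✗
patient=Eve: ✓ → 52
patient=Carmen: ✗
patient=Uma: ✗
patient=Alice: ✗
patient=Farah: ✗
bmi_sum = 34 + 21 + 22 + 52 = 129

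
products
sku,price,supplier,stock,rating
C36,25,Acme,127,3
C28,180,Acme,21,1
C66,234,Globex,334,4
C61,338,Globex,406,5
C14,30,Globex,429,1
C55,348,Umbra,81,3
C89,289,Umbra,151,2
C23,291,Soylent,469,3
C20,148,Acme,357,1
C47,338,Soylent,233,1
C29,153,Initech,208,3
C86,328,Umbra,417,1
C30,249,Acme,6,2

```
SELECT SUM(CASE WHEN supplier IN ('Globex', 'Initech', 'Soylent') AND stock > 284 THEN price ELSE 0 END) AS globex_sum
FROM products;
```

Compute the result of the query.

sku=C36: ✗
sku=C28: ✗
sku=C66: ✓ → 234
sku=C61: ✓ → 338
sku=C14: ✓ → 30
sku=C55: ✗
sku=C89: ✗
sku=C23: ✓ → 291
sku=C20: ✗
sku=C47: ✗
sku=C29: ✗
sku=C86: ✗
sku=C30: ✗
globex_sum = 234 + 338 + 30 + 291 = 893

893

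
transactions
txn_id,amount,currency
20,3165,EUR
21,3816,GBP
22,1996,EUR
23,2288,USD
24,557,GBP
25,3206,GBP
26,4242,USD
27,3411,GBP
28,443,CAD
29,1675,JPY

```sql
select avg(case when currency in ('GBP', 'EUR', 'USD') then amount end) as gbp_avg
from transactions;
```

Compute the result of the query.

txn_id=20: ✓ → 3165
txn_id=21: ✓ → 3816
txn_id=22: ✓ → 1996
txn_id=23: ✓ → 2288
txn_id=24: ✓ → 557
txn_id=25: ✓ → 3206
txn_id=26: ✓ → 4242
txn_id=27: ✓ → 3411
txn_id=28: ✗
txn_id=29: ✗
gbp_avg = (3165 + 3816 + 1996 + 2288 + 557 + 3206 + 4242 + 3411) / 8 = 2835.125

2835.125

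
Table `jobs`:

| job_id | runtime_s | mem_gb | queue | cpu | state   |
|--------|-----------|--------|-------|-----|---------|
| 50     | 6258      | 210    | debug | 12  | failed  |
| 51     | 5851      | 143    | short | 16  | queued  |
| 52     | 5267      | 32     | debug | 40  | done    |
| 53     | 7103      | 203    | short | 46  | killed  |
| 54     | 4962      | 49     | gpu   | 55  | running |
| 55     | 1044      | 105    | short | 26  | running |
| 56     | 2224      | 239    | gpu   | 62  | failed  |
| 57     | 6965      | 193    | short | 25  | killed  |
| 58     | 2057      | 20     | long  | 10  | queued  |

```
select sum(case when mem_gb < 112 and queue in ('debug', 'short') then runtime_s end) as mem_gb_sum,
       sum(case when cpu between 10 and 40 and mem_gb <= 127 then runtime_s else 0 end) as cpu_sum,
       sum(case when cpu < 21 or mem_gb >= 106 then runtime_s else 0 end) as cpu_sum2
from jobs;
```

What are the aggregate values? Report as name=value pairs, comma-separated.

[mem_gb_sum: mem_gb < 112 and queue in ('debug', 'short')]
job_id=50: ✗
job_id=51: ✗
job_id=52: ✓ → 5267
job_id=53: ✗
job_id=54: ✗
job_id=55: ✓ → 1044
job_id=56: ✗
job_id=57: ✗
job_id=58: ✗
mem_gb_sum = 5267 + 1044 = 6311
—
[cpu_sum: cpu between 10 and 40 and mem_gb <= 127]
job_id=50: ✗
job_id=51: ✗
job_id=52: ✓ → 5267
job_id=53: ✗
job_id=54: ✗
job_id=55: ✓ → 1044
job_id=56: ✗
job_id=57: ✗
job_id=58: ✓ → 2057
cpu_sum = 5267 + 1044 + 2057 = 8368
—
[cpu_sum2: cpu < 21 or mem_gb >= 106]
job_id=50: ✓ → 6258
job_id=51: ✓ → 5851
job_id=52: ✗
job_id=53: ✓ → 7103
job_id=54: ✗
job_id=55: ✗
job_id=56: ✓ → 2224
job_id=57: ✓ → 6965
job_id=58: ✓ → 2057
cpu_sum2 = 6258 + 5851 + 7103 + 2224 + 6965 + 2057 = 30458

mem_gb_sum=6311, cpu_sum=8368, cpu_sum2=30458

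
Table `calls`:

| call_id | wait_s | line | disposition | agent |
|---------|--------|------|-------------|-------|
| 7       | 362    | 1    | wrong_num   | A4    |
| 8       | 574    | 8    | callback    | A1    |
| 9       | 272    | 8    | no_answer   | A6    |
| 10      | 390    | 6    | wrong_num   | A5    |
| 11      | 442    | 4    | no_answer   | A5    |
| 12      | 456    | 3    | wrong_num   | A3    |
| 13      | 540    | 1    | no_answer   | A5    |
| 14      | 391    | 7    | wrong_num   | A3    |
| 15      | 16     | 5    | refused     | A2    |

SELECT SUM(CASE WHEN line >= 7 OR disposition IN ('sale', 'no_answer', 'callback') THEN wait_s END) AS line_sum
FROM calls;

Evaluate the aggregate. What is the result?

call_id=7: ✗
call_id=8: ✓ → 574
call_id=9: ✓ → 272
call_id=10: ✗
call_id=11: ✓ → 442
call_id=12: ✗
call_id=13: ✓ → 540
call_id=14: ✓ → 391
call_id=15: ✗
line_sum = 574 + 272 + 442 + 540 + 391 = 2219

2219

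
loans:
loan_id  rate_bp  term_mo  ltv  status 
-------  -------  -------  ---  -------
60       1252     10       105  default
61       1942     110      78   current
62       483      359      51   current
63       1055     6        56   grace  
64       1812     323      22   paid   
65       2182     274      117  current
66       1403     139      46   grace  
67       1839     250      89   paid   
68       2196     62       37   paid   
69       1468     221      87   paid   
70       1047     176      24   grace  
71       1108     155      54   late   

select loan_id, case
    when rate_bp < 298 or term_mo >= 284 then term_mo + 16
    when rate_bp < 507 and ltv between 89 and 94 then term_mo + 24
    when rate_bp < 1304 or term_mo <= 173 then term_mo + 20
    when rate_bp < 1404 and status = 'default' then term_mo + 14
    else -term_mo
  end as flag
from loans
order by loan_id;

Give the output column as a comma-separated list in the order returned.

loan_id=60: rate_bp < 1304 or term_mo <= 173 → 30
loan_id=61: rate_bp < 1304 or term_mo <= 173 → 130
loan_id=62: rate_bp < 298 or term_mo >= 284 → 375
loan_id=63: rate_bp < 1304 or term_mo <= 173 → 26
loan_id=64: rate_bp < 298 or term_mo >= 284 → 339
loan_id=65: ELSE → -274
loan_id=66: rate_bp < 1304 or term_mo <= 173 → 159
loan_id=67: ELSE → -250
loan_id=68: rate_bp < 1304 or term_mo <= 173 → 82
loan_id=69: ELSE → -221
loan_id=70: rate_bp < 1304 or term_mo <= 173 → 196
loan_id=71: rate_bp < 1304 or term_mo <= 173 → 175

30, 130, 375, 26, 339, -274, 159, -250, 82, -221, 196, 175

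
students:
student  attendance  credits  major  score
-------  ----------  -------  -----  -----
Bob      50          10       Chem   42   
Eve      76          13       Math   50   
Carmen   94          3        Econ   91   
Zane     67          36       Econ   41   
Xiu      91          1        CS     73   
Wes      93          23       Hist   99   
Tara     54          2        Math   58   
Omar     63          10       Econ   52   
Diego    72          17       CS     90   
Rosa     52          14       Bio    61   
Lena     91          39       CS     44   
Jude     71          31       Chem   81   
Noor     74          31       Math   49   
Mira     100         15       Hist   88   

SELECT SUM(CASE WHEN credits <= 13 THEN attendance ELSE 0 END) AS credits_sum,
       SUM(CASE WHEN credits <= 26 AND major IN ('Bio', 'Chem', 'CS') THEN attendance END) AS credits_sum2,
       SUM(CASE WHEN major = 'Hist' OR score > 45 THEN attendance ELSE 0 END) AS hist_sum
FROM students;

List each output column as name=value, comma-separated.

[credits_sum: credits <= 13]
student=Bob: ✓ → 50
student=Eve: ✓ → 76
student=Carmen: ✓ → 94
student=Zane: ✗
student=Xiu: ✓ → 91
student=Wes: ✗
student=Tara: ✓ → 54
student=Omar: ✓ → 63
student=Diego: ✗
student=Rosa: ✗
student=Lena: ✗
student=Jude: ✗
student=Noor: ✗
student=Mira: ✗
credits_sum = 50 + 76 + 94 + 91 + 54 + 63 = 428
—
[credits_sum2: credits <= 26 AND major IN ('Bio', 'Chem', 'CS')]
student=Bob: ✓ → 50
student=Eve: ✗
student=Carmen: ✗
student=Zane: ✗
student=Xiu: ✓ → 91
student=Wes: ✗
student=Tara: ✗
student=Omar: ✗
student=Diego: ✓ → 72
student=Rosa: ✓ → 52
student=Lena: ✗
student=Jude: ✗
student=Noor: ✗
student=Mira: ✗
credits_sum2 = 50 + 91 + 72 + 52 = 265
—
[hist_sum: major = 'Hist' OR score > 45]
student=Bob: ✗
student=Eve: ✓ → 76
student=Carmen: ✓ → 94
student=Zane: ✗
student=Xiu: ✓ → 91
student=Wes: ✓ → 93
student=Tara: ✓ → 54
student=Omar: ✓ → 63
student=Diego: ✓ → 72
student=Rosa: ✓ → 52
student=Lena: ✗
student=Jude: ✓ → 71
student=Noor: ✓ → 74
student=Mira: ✓ → 100
hist_sum = 76 + 94 + 91 + 93 + 54 + 63 + 72 + 52 + 71 + 74 + 100 = 840

credits_sum=428, credits_sum2=265, hist_sum=840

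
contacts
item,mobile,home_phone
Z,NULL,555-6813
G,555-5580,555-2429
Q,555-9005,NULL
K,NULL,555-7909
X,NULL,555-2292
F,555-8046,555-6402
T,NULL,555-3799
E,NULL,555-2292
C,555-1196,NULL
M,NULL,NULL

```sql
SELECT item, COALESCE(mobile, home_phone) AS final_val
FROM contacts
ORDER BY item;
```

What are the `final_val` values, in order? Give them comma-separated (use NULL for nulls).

555-1196, 555-2292, 555-8046, 555-5580, 555-7909, NULL, 555-9005, 555-3799, 555-2292, 555-6813

item=C: mobile=555-1196 → 555-1196
item=E: mobile=NULL, home_phone=555-2292 → 555-2292
item=F: mobile=555-8046 → 555-8046
item=G: mobile=555-5580 → 555-5580
item=K: mobile=NULL, home_phone=555-7909 → 555-7909
item=M: mobile=NULL, home_phone=NULL (all NULL) → NULL
item=Q: mobile=555-9005 → 555-9005
item=T: mobile=NULL, home_phone=555-3799 → 555-3799
item=X: mobile=NULL, home_phone=555-2292 → 555-2292
item=Z: mobile=NULL, home_phone=555-6813 → 555-6813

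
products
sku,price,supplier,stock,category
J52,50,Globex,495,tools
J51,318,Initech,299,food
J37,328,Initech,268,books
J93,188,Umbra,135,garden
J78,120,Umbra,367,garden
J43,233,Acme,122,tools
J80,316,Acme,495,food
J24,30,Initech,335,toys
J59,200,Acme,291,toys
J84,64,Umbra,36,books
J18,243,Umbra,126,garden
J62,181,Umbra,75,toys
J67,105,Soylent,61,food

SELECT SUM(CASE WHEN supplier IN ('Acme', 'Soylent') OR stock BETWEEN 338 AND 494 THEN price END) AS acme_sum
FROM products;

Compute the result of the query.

974

sku=J52: ✗
sku=J51: ✗
sku=J37: ✗
sku=J93: ✗
sku=J78: ✓ → 120
sku=J43: ✓ → 233
sku=J80: ✓ → 316
sku=J24: ✗
sku=J59: ✓ → 200
sku=J84: ✗
sku=J18: ✗
sku=J62: ✗
sku=J67: ✓ → 105
acme_sum = 120 + 233 + 316 + 200 + 105 = 974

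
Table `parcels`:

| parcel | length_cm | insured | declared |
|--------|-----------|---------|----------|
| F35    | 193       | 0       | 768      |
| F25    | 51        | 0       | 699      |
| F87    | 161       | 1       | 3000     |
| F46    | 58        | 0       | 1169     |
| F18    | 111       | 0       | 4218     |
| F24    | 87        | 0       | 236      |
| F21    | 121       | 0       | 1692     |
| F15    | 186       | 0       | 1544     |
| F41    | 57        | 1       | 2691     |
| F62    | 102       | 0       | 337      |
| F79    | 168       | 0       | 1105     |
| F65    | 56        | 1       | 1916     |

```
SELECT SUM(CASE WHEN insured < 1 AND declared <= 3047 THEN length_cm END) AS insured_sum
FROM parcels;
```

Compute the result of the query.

966

parcel=F35: ✓ → 193
parcel=F25: ✓ → 51
parcel=F87: ✗
parcel=F46: ✓ → 58
parcel=F18: ✗
parcel=F24: ✓ → 87
parcel=F21: ✓ → 121
parcel=F15: ✓ → 186
parcel=F41: ✗
parcel=F62: ✓ → 102
parcel=F79: ✓ → 168
parcel=F65: ✗
insured_sum = 193 + 51 + 58 + 87 + 121 + 186 + 102 + 168 = 966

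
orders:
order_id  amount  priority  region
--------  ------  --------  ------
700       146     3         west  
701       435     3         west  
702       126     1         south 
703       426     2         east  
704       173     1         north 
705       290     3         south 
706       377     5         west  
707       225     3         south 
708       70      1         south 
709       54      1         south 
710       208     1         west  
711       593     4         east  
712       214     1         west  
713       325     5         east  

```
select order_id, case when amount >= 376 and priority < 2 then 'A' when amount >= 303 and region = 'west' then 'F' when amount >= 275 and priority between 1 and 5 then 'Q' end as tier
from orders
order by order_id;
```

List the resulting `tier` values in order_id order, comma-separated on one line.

order_id=700: (no match → NULL) → NULL
order_id=701: amount >= 303 and region = 'west' → F
order_id=702: (no match → NULL) → NULL
order_id=703: amount >= 275 and priority between 1 and 5 → Q
order_id=704: (no match → NULL) → NULL
order_id=705: amount >= 275 and priority between 1 and 5 → Q
order_id=706: amount >= 303 and region = 'west' → F
order_id=707: (no match → NULL) → NULL
order_id=708: (no match → NULL) → NULL
order_id=709: (no match → NULL) → NULL
order_id=710: (no match → NULL) → NULL
order_id=711: amount >= 275 and priority between 1 and 5 → Q
order_id=712: (no match → NULL) → NULL
order_id=713: amount >= 275 and priority between 1 and 5 → Q

NULL, F, NULL, Q, NULL, Q, F, NULL, NULL, NULL, NULL, Q, NULL, Q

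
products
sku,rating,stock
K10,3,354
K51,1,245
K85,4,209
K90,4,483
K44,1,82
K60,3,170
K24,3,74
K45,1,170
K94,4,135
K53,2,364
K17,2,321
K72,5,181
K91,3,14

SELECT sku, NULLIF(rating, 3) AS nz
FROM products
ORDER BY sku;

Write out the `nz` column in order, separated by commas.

sku=K10: rating=3 vs 3: equal → NULL
sku=K17: rating=2 vs 3: differ → 2
sku=K24: rating=3 vs 3: equal → NULL
sku=K44: rating=1 vs 3: differ → 1
sku=K45: rating=1 vs 3: differ → 1
sku=K51: rating=1 vs 3: differ → 1
sku=K53: rating=2 vs 3: differ → 2
sku=K60: rating=3 vs 3: equal → NULL
sku=K72: rating=5 vs 3: differ → 5
sku=K85: rating=4 vs 3: differ → 4
sku=K90: rating=4 vs 3: differ → 4
sku=K91: rating=3 vs 3: equal → NULL
sku=K94: rating=4 vs 3: differ → 4

NULL, 2, NULL, 1, 1, 1, 2, NULL, 5, 4, 4, NULL, 4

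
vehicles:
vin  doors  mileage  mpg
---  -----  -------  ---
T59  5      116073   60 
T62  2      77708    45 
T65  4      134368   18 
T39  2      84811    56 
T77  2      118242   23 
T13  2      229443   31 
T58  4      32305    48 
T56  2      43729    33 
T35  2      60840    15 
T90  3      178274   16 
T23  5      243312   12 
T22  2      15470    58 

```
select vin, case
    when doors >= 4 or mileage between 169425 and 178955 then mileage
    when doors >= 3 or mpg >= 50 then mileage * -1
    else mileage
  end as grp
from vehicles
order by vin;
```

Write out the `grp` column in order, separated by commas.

229443, -15470, 243312, 60840, -84811, 43729, 32305, 116073, 77708, 134368, 118242, 178274

vin=T13: ELSE → 229443
vin=T22: doors >= 3 or mpg >= 50 → -15470
vin=T23: doors >= 4 or mileage between 169425 and 178955 → 243312
vin=T35: ELSE → 60840
vin=T39: doors >= 3 or mpg >= 50 → -84811
vin=T56: ELSE → 43729
vin=T58: doors >= 4 or mileage between 169425 and 178955 → 32305
vin=T59: doors >= 4 or mileage between 169425 and 178955 → 116073
vin=T62: ELSE → 77708
vin=T65: doors >= 4 or mileage between 169425 and 178955 → 134368
vin=T77: ELSE → 118242
vin=T90: doors >= 4 or mileage between 169425 and 178955 → 178274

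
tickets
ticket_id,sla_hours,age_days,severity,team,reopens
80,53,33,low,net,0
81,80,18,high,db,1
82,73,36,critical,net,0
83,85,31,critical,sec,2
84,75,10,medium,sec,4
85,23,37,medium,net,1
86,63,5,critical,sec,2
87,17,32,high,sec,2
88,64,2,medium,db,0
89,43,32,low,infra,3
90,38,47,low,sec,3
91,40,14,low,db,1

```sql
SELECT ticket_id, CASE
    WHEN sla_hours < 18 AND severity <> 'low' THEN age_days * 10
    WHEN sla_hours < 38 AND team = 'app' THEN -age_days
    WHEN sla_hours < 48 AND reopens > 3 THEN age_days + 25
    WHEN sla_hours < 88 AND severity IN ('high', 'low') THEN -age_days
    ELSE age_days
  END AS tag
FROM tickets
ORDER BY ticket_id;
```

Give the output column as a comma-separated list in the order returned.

-33, -18, 36, 31, 10, 37, 5, 320, 2, -32, -47, -14

ticket_id=80: sla_hours < 88 AND severity IN ('high', 'low') → -33
ticket_id=81: sla_hours < 88 AND severity IN ('high', 'low') → -18
ticket_id=82: ELSE → 36
ticket_id=83: ELSE → 31
ticket_id=84: ELSE → 10
ticket_id=85: ELSE → 37
ticket_id=86: ELSE → 5
ticket_id=87: sla_hours < 18 AND severity <> 'low' → 320
ticket_id=88: ELSE → 2
ticket_id=89: sla_hours < 88 AND severity IN ('high', 'low') → -32
ticket_id=90: sla_hours < 88 AND severity IN ('high', 'low') → -47
ticket_id=91: sla_hours < 88 AND severity IN ('high', 'low') → -14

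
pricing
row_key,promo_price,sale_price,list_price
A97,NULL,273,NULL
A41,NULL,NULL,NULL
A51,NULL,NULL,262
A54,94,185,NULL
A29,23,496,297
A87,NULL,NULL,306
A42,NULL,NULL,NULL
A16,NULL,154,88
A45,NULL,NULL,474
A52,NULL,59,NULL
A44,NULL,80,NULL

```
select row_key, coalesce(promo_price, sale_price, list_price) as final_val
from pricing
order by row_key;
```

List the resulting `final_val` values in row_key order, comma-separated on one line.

row_key=A16: promo_price=NULL, sale_price=154 → 154
row_key=A29: promo_price=23 → 23
row_key=A41: promo_price=NULL, sale_price=NULL, list_price=NULL (all NULL) → NULL
row_key=A42: promo_price=NULL, sale_price=NULL, list_price=NULL (all NULL) → NULL
row_key=A44: promo_price=NULL, sale_price=80 → 80
row_key=A45: promo_price=NULL, sale_price=NULL, list_price=474 → 474
row_key=A51: promo_price=NULL, sale_price=NULL, list_price=262 → 262
row_key=A52: promo_price=NULL, sale_price=59 → 59
row_key=A54: promo_price=94 → 94
row_key=A87: promo_price=NULL, sale_price=NULL, list_price=306 → 306
row_key=A97: promo_price=NULL, sale_price=273 → 273

154, 23, NULL, NULL, 80, 474, 262, 59, 94, 306, 273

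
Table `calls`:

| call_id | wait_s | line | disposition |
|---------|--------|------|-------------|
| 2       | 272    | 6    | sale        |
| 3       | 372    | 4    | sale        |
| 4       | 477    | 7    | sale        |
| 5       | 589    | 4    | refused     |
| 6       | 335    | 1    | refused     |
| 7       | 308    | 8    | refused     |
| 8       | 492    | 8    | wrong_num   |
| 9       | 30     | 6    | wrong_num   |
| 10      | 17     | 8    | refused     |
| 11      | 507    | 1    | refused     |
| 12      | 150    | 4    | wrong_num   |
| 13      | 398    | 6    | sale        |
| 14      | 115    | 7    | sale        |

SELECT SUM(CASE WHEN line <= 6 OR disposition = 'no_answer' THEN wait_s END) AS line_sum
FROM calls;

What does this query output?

call_id=2: ✓ → 272
call_id=3: ✓ → 372
call_id=4: ✗
call_id=5: ✓ → 589
call_id=6: ✓ → 335
call_id=7: ✗
call_id=8: ✗
call_id=9: ✓ → 30
call_id=10: ✗
call_id=11: ✓ → 507
call_id=12: ✓ → 150
call_id=13: ✓ → 398
call_id=14: ✗
line_sum = 272 + 372 + 589 + 335 + 30 + 507 + 150 + 398 = 2653

2653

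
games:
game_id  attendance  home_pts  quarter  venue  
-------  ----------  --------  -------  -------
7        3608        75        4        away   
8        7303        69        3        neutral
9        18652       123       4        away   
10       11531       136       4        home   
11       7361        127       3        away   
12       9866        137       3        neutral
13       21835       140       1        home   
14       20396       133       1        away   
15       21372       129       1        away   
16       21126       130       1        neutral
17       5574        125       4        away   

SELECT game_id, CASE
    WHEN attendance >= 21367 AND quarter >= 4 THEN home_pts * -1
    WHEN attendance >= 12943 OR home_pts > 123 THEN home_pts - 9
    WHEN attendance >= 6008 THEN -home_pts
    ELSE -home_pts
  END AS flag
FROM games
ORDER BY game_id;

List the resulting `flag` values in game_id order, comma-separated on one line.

game_id=7: ELSE → -75
game_id=8: attendance >= 6008 → -69
game_id=9: attendance >= 12943 OR home_pts > 123 → 114
game_id=10: attendance >= 12943 OR home_pts > 123 → 127
game_id=11: attendance >= 12943 OR home_pts > 123 → 118
game_id=12: attendance >= 12943 OR home_pts > 123 → 128
game_id=13: attendance >= 12943 OR home_pts > 123 → 131
game_id=14: attendance >= 12943 OR home_pts > 123 → 124
game_id=15: attendance >= 12943 OR home_pts > 123 → 120
game_id=16: attendance >= 12943 OR home_pts > 123 → 121
game_id=17: attendance >= 12943 OR home_pts > 123 → 116

-75, -69, 114, 127, 118, 128, 131, 124, 120, 121, 116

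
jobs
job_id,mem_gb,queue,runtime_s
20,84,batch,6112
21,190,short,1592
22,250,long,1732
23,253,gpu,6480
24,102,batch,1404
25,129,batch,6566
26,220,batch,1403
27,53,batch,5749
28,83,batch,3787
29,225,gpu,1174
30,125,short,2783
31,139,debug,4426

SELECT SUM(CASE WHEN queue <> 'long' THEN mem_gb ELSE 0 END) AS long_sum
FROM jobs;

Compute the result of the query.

1603

job_id=20: ✓ → 84
job_id=21: ✓ → 190
job_id=22: ✗
job_id=23: ✓ → 253
job_id=24: ✓ → 102
job_id=25: ✓ → 129
job_id=26: ✓ → 220
job_id=27: ✓ → 53
job_id=28: ✓ → 83
job_id=29: ✓ → 225
job_id=30: ✓ → 125
job_id=31: ✓ → 139
long_sum = 84 + 190 + 253 + 102 + 129 + 220 + 53 + 83 + 225 + 125 + 139 = 1603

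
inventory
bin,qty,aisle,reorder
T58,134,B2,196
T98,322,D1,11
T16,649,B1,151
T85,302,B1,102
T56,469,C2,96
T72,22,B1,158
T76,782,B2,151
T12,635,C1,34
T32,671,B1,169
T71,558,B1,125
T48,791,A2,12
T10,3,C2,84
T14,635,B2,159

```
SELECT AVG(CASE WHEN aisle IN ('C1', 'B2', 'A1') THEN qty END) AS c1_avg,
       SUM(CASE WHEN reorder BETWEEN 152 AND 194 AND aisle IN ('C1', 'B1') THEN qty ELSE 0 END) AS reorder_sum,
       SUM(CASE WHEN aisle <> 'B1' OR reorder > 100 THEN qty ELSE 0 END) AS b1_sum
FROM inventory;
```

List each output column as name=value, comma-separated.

[c1_avg: aisle IN ('C1', 'B2', 'A1')]
bin=T58: ✓ → 134
bin=T98: ✗
bin=T16: ✗
bin=T85: ✗
bin=T56: ✗
bin=T72: ✗
bin=T76: ✓ → 782
bin=T12: ✓ → 635
bin=T32: ✗
bin=T71: ✗
bin=T48: ✗
bin=T10: ✗
bin=T14: ✓ → 635
c1_avg = (134 + 782 + 635 + 635) / 4 = 546.5
—
[reorder_sum: reorder BETWEEN 152 AND 194 AND aisle IN ('C1', 'B1')]
bin=T58: ✗
bin=T98: ✗
bin=T16: ✗
bin=T85: ✗
bin=T56: ✗
bin=T72: ✓ → 22
bin=T76: ✗
bin=T12: ✗
bin=T32: ✓ → 671
bin=T71: ✗
bin=T48: ✗
bin=T10: ✗
bin=T14: ✗
reorder_sum = 22 + 671 = 693
—
[b1_sum: aisle <> 'B1' OR reorder > 100]
bin=T58: ✓ → 134
bin=T98: ✓ → 322
bin=T16: ✓ → 649
bin=T85: ✓ → 302
bin=T56: ✓ → 469
bin=T72: ✓ → 22
bin=T76: ✓ → 782
bin=T12: ✓ → 635
bin=T32: ✓ → 671
bin=T71: ✓ → 558
bin=T48: ✓ → 791
bin=T10: ✓ → 3
bin=T14: ✓ → 635
b1_sum = 134 + 322 + 649 + 302 + 469 + 22 + 782 + 635 + 671 + 558 + 791 + 3 + 635 = 5973

c1_avg=546.5, reorder_sum=693, b1_sum=5973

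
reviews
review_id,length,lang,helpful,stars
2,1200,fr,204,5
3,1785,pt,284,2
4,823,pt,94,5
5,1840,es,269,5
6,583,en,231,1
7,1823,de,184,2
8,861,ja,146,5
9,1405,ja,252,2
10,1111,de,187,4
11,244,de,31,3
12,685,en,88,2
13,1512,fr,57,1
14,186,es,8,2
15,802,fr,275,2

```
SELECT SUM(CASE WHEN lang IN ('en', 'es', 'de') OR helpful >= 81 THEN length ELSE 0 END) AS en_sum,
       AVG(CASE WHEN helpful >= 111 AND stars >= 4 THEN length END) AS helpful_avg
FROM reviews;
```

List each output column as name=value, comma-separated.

en_sum=13348, helpful_avg=1253

[en_sum: lang IN ('en', 'es', 'de') OR helpful >= 81]
review_id=2: ✓ → 1200
review_id=3: ✓ → 1785
review_id=4: ✓ → 823
review_id=5: ✓ → 1840
review_id=6: ✓ → 583
review_id=7: ✓ → 1823
review_id=8: ✓ → 861
review_id=9: ✓ → 1405
review_id=10: ✓ → 1111
review_id=11: ✓ → 244
review_id=12: ✓ → 685
review_id=13: ✗
review_id=14: ✓ → 186
review_id=15: ✓ → 802
en_sum = 1200 + 1785 + 823 + 1840 + 583 + 1823 + 861 + 1405 + 1111 + 244 + 685 + 186 + 802 = 13348
—
[helpful_avg: helpful >= 111 AND stars >= 4]
review_id=2: ✓ → 1200
review_id=3: ✗
review_id=4: ✗
review_id=5: ✓ → 1840
review_id=6: ✗
review_id=7: ✗
review_id=8: ✓ → 861
review_id=9: ✗
review_id=10: ✓ → 1111
review_id=11: ✗
review_id=12: ✗
review_id=13: ✗
review_id=14: ✗
review_id=15: ✗
helpful_avg = (1200 + 1840 + 861 + 1111) / 4 = 1253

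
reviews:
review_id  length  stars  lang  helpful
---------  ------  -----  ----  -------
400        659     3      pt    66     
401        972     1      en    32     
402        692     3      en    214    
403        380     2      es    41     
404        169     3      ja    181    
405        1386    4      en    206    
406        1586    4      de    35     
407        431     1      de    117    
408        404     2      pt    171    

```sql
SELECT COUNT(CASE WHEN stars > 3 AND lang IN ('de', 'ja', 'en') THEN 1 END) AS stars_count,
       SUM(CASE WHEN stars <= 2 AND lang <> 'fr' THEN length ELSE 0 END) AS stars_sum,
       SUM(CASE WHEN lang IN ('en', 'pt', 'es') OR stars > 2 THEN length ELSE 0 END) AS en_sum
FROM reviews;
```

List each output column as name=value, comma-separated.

[stars_count: stars > 3 AND lang IN ('de', 'ja', 'en')]
review_id=400: ✗
review_id=401: ✗
review_id=402: ✗
review_id=403: ✗
review_id=404: ✗
review_id=405: ✓ → 1
review_id=406: ✓ → 1
review_id=407: ✗
review_id=408: ✗
stars_count = COUNT(1, 1) = 2
—
[stars_sum: stars <= 2 AND lang <> 'fr']
review_id=400: ✗
review_id=401: ✓ → 972
review_id=402: ✗
review_id=403: ✓ → 380
review_id=404: ✗
review_id=405: ✗
review_id=406: ✗
review_id=407: ✓ → 431
review_id=408: ✓ → 404
stars_sum = 972 + 380 + 431 + 404 = 2187
—
[en_sum: lang IN ('en', 'pt', 'es') OR stars > 2]
review_id=400: ✓ → 659
review_id=401: ✓ → 972
review_id=402: ✓ → 692
review_id=403: ✓ → 380
review_id=404: ✓ → 169
review_id=405: ✓ → 1386
review_id=406: ✓ → 1586
review_id=407: ✗
review_id=408: ✓ → 404
en_sum = 659 + 972 + 692 + 380 + 169 + 1386 + 1586 + 404 = 6248

stars_count=2, stars_sum=2187, en_sum=6248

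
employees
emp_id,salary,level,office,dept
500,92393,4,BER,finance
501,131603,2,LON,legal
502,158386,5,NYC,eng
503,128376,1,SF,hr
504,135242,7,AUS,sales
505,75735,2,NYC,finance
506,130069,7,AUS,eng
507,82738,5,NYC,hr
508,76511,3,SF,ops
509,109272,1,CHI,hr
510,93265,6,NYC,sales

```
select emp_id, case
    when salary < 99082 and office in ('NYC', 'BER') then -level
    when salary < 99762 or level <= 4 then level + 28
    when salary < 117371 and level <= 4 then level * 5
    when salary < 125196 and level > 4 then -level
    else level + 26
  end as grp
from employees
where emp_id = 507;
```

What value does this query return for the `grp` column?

emp_id = 507: salary=82738, level=5, office=NYC, dept=hr.
salary < 99082 and office in ('NYC', 'BER') → true → -5

-5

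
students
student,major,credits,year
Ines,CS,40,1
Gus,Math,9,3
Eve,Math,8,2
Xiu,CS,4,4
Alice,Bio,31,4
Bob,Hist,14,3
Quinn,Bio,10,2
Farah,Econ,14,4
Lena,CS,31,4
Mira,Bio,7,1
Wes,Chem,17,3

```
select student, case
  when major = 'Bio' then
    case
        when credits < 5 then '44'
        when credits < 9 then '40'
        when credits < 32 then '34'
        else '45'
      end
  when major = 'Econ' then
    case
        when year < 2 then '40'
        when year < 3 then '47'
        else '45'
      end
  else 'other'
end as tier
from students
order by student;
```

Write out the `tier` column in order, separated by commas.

student=Alice: major='Bio' → inner[credits < 32] → 34
student=Bob: major='Hist' → outer ELSE → other
student=Eve: major='Math' → outer ELSE → other
student=Farah: major='Econ' → inner[ELSE] → 45
student=Gus: major='Math' → outer ELSE → other
student=Ines: major='CS' → outer ELSE → other
student=Lena: major='CS' → outer ELSE → other
student=Mira: major='Bio' → inner[credits < 9] → 40
student=Quinn: major='Bio' → inner[credits < 32] → 34
student=Wes: major='Chem' → outer ELSE → other
student=Xiu: major='CS' → outer ELSE → other

34, other, other, 45, other, other, other, 40, 34, other, other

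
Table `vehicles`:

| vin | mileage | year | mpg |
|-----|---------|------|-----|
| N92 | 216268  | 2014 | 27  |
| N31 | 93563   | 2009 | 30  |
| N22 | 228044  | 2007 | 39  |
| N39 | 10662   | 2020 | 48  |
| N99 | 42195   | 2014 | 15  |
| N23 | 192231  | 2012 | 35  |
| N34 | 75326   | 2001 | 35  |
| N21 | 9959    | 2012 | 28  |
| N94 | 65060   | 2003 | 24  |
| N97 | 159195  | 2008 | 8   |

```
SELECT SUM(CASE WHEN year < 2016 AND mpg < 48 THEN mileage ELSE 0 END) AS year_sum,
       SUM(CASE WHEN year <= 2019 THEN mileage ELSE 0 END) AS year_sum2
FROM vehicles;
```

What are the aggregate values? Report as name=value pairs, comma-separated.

[year_sum: year < 2016 AND mpg < 48]
vin=N92: ✓ → 216268
vin=N31: ✓ → 93563
vin=N22: ✓ → 228044
vin=N39: ✗
vin=N99: ✓ → 42195
vin=N23: ✓ → 192231
vin=N34: ✓ → 75326
vin=N21: ✓ → 9959
vin=N94: ✓ → 65060
vin=N97: ✓ → 159195
year_sum = 216268 + 93563 + 228044 + 42195 + 192231 + 75326 + 9959 + 65060 + 159195 = 1081841
—
[year_sum2: year <= 2019]
vin=N92: ✓ → 216268
vin=N31: ✓ → 93563
vin=N22: ✓ → 228044
vin=N39: ✗
vin=N99: ✓ → 42195
vin=N23: ✓ → 192231
vin=N34: ✓ → 75326
vin=N21: ✓ → 9959
vin=N94: ✓ → 65060
vin=N97: ✓ → 159195
year_sum2 = 216268 + 93563 + 228044 + 42195 + 192231 + 75326 + 9959 + 65060 + 159195 = 1081841

year_sum=1081841, year_sum2=1081841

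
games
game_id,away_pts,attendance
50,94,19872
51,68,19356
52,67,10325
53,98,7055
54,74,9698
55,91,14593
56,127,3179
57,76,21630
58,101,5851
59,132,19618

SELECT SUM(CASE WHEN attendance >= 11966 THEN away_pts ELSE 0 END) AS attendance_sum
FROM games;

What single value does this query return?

game_id=50: ✓ → 94
game_id=51: ✓ → 68
game_id=52: ✗
game_id=53: ✗
game_id=54: ✗
game_id=55: ✓ → 91
game_id=56: ✗
game_id=57: ✓ → 76
game_id=58: ✗
game_id=59: ✓ → 132
attendance_sum = 94 + 68 + 91 + 76 + 132 = 461

461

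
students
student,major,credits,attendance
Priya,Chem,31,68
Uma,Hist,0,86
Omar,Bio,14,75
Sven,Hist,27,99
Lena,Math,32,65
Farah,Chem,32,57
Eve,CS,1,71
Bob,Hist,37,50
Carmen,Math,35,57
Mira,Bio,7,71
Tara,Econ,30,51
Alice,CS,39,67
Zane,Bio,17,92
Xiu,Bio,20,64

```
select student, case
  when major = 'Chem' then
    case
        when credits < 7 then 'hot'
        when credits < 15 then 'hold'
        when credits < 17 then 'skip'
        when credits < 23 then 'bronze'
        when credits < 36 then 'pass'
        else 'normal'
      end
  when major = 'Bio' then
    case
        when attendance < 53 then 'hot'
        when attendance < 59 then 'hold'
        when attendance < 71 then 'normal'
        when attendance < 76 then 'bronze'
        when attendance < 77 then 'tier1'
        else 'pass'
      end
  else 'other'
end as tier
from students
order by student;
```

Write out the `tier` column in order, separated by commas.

student=Alice: major='CS' → outer ELSE → other
student=Bob: major='Hist' → outer ELSE → other
student=Carmen: major='Math' → outer ELSE → other
student=Eve: major='CS' → outer ELSE → other
student=Farah: major='Chem' → inner[credits < 36] → pass
student=Lena: major='Math' → outer ELSE → other
student=Mira: major='Bio' → inner[attendance < 76] → bronze
student=Omar: major='Bio' → inner[attendance < 76] → bronze
student=Priya: major='Chem' → inner[credits < 36] → pass
student=Sven: major='Hist' → outer ELSE → other
student=Tara: major='Econ' → outer ELSE → other
student=Uma: major='Hist' → outer ELSE → other
student=Xiu: major='Bio' → inner[attendance < 71] → normal
student=Zane: major='Bio' → inner[ELSE] → pass

other, other, other, other, pass, other, bronze, bronze, pass, other, other, other, normal, pass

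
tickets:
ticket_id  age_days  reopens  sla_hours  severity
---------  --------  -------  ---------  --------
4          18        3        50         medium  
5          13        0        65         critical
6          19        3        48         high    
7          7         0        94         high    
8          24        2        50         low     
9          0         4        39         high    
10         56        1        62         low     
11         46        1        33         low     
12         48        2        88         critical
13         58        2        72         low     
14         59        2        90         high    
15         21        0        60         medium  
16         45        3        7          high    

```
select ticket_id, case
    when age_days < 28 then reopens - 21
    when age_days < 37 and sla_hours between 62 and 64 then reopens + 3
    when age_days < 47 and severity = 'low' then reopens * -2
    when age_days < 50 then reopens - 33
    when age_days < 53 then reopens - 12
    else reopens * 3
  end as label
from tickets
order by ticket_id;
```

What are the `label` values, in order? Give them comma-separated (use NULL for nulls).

ticket_id=4: age_days < 28 → -18
ticket_id=5: age_days < 28 → -21
ticket_id=6: age_days < 28 → -18
ticket_id=7: age_days < 28 → -21
ticket_id=8: age_days < 28 → -19
ticket_id=9: age_days < 28 → -17
ticket_id=10: ELSE → 3
ticket_id=11: age_days < 47 and severity = 'low' → -2
ticket_id=12: age_days < 50 → -31
ticket_id=13: ELSE → 6
ticket_id=14: ELSE → 6
ticket_id=15: age_days < 28 → -21
ticket_id=16: age_days < 50 → -30

-18, -21, -18, -21, -19, -17, 3, -2, -31, 6, 6, -21, -30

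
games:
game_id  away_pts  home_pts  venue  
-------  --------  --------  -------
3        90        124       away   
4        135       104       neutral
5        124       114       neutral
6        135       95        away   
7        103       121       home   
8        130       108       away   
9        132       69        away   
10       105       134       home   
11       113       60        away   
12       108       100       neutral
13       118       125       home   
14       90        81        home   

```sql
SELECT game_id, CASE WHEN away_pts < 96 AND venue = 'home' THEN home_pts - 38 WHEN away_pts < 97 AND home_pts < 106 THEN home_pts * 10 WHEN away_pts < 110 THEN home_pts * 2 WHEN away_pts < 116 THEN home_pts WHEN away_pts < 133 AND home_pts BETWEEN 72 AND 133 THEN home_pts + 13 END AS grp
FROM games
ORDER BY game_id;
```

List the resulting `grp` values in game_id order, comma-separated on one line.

game_id=3: away_pts < 110 → 248
game_id=4: (no match → NULL) → NULL
game_id=5: away_pts < 133 AND home_pts BETWEEN 72 AND 133 → 127
game_id=6: (no match → NULL) → NULL
game_id=7: away_pts < 110 → 242
game_id=8: away_pts < 133 AND home_pts BETWEEN 72 AND 133 → 121
game_id=9: (no match → NULL) → NULL
game_id=10: away_pts < 110 → 268
game_id=11: away_pts < 116 → 60
game_id=12: away_pts < 110 → 200
game_id=13: away_pts < 133 AND home_pts BETWEEN 72 AND 133 → 138
game_id=14: away_pts < 96 AND venue = 'home' → 43

248, NULL, 127, NULL, 242, 121, NULL, 268, 60, 200, 138, 43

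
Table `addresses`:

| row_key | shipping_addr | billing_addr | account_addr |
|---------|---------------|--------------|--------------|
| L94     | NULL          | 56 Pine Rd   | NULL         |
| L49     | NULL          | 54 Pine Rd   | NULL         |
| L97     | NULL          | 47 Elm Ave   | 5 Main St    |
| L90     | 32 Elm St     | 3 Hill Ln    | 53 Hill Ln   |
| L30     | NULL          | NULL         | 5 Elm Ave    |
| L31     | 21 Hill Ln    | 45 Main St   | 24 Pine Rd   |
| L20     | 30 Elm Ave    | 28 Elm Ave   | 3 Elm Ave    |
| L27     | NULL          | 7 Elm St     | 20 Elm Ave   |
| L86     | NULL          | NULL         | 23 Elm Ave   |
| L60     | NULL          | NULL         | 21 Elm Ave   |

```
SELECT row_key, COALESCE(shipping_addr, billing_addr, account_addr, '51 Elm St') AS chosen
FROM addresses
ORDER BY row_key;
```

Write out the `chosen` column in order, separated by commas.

row_key=L20: shipping_addr=30 Elm Ave → 30 Elm Ave
row_key=L27: shipping_addr=NULL, billing_addr=7 Elm St → 7 Elm St
row_key=L30: shipping_addr=NULL, billing_addr=NULL, account_addr=5 Elm Ave → 5 Elm Ave
row_key=L31: shipping_addr=21 Hill Ln → 21 Hill Ln
row_key=L49: shipping_addr=NULL, billing_addr=54 Pine Rd → 54 Pine Rd
row_key=L60: shipping_addr=NULL, billing_addr=NULL, account_addr=21 Elm Ave → 21 Elm Ave
row_key=L86: shipping_addr=NULL, billing_addr=NULL, account_addr=23 Elm Ave → 23 Elm Ave
row_key=L90: shipping_addr=32 Elm St → 32 Elm St
row_key=L94: shipping_addr=NULL, billing_addr=56 Pine Rd → 56 Pine Rd
row_key=L97: shipping_addr=NULL, billing_addr=47 Elm Ave → 47 Elm Ave

30 Elm Ave, 7 Elm St, 5 Elm Ave, 21 Hill Ln, 54 Pine Rd, 21 Elm Ave, 23 Elm Ave, 32 Elm St, 56 Pine Rd, 47 Elm Ave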